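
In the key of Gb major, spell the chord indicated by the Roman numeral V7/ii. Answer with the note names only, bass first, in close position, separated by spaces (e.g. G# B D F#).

V7/ii is a secondary dominant — the dominant seventh of ii. ii in Gb major is Ab, so the applied chord's root is Eb, a perfect fifth above.
Building a dominant seventh chord on Eb gives Eb-G-Bb-Db.

Eb G Bb Db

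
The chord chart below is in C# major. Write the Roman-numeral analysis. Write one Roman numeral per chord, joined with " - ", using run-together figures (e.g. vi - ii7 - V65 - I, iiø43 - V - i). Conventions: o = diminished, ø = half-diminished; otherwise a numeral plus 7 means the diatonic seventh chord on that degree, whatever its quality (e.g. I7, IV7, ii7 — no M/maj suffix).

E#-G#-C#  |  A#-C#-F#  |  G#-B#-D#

E#-G#-C# has root C#, degree 1 in C# major, so I6.
A#-C#-F#: root F# is the subdominant; major triad there is IV6.
G#-B#-D# has root G#, degree 5 in C# major, so V.

I6 - IV6 - V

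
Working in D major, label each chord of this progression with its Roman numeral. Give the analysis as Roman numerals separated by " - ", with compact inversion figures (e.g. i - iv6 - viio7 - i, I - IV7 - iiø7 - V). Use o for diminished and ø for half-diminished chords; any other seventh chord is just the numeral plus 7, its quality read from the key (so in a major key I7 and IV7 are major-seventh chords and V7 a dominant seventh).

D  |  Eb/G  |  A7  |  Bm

I - bII6 - V7 - vi

D: root D is the tonic; major triad there is I.
Eb/G is non-diatonic — a major triad on the lowered supertonic (Eb): the Neapolitan sixth, bII6 (third, G, in the bass — hence the 6).
A7: root A is the dominant; dominant seventh chord there is V7.
Bm has root B, degree 6 in D major, so vi.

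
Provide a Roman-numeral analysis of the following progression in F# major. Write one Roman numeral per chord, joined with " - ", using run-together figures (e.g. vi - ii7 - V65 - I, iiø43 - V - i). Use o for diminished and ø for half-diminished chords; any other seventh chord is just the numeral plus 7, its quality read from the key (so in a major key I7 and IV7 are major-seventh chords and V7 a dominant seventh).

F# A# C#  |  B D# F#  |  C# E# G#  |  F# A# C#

F#-A#-C#: major triad on F# = scale degree 1 → I.
B-D#-F#: major triad on B = scale degree 4 → IV.
C#-E#-G# has root C#, degree 5 in F# major, so V.
F#-A#-C#: root F# is the tonic; major triad there is I.

I - IV - V - I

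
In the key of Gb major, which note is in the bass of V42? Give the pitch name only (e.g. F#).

V in Gb major has root Db; the chord is Db-F-Ab-Cb.
The figure 42 means third inversion — the seventh is in the bass.

Cb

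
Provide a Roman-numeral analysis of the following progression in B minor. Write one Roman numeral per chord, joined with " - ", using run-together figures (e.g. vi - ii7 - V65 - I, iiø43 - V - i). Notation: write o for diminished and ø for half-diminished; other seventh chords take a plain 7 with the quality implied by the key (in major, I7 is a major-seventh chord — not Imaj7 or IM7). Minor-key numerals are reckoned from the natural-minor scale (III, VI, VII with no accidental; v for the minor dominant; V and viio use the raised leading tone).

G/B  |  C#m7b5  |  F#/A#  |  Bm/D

VI6 - iiø7 - V6 - i6

G/B: major triad on G = scale degree 6 → VI6.
C#m7b5: half-diminished seventh chord on C# = scale degree 2 → iiø7.
F#/A#: major triad on F# = scale degree 5 → V6.
Bm/D has root B, degree 1 in B minor, so i6.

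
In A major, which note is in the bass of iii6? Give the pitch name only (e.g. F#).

iii in A major has root C#; the chord is C#-E-G#.
The figure 6 means first inversion — the third is in the bass.

E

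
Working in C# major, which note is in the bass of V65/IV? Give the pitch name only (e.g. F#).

E#

The applied chord V65/IV is rooted on C#: C#-E#-G#-B.
The figure 65 means first inversion — the third is in the bass.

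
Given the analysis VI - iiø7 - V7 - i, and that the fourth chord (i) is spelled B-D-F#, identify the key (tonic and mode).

i is given as B-D-F# — a minor triad with root B.
If B is scale degree 1 and the mode makes that degree carry a minor triad, the tonic is B and the mode is minor.

B minor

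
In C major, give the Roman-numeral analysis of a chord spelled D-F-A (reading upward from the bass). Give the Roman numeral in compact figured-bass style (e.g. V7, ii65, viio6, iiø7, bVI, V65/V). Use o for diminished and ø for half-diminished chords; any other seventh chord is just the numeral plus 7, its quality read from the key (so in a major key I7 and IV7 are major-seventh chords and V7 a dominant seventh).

ii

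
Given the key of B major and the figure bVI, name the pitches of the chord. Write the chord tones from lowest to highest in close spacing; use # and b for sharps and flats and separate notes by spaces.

Scale degree 6 in B major is G#; lowering it a half step gives G. bVI is a major triad on the lowered sixth degree, borrowed from the parallel minor.
So the chord is G-B-D.

G B D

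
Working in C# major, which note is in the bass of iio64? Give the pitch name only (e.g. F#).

iio in C# major has root D#; the chord is D#-F#-A.
The figure 64 means second inversion — the fifth is in the bass.

A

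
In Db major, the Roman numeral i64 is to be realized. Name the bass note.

Ab

i in Db major has root Db; the chord is Db-Fb-Ab.
The figure 64 means second inversion — the fifth is in the bass.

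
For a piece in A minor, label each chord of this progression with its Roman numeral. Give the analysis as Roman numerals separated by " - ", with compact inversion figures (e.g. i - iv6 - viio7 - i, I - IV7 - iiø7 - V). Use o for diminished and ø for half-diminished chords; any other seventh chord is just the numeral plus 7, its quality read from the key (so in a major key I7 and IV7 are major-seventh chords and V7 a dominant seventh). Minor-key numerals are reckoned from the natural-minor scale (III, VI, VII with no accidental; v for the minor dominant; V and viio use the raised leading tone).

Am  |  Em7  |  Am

Am: root A is the tonic; minor triad there is i.
Em7: root E is the dominant; minor seventh chord there is v7.
Am: minor triad on A = scale degree 1 → i.

i - v7 - i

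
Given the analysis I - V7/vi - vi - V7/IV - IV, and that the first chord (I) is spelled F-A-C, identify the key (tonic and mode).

F major

The anchor chord is a major triad on F, labeled I.
If F is scale degree 1 and the mode makes that degree carry a major triad, the tonic is F and the mode is major.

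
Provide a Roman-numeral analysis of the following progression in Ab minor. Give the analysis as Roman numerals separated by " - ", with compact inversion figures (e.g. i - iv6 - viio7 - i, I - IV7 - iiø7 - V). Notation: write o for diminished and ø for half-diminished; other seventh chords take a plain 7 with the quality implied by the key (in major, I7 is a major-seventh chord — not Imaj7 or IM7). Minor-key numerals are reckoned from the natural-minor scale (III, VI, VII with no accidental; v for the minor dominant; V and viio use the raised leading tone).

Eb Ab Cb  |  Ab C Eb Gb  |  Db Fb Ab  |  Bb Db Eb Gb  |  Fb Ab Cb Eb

Eb-Ab-Cb: minor triad on Ab = scale degree 1 → i64.
Ab-C-Eb-Gb: a dominant seventh chord on Ab, the applied dominant of iv → V7/iv.
Db-Fb-Ab: minor triad on Db = scale degree 4 → iv.
Bb-Db-Eb-Gb: minor seventh chord on Eb = scale degree 5 → v43.
Fb-Ab-Cb-Eb: major seventh chord on Fb = scale degree 6 → VI7.

i64 - V7/iv - iv - v43 - VI7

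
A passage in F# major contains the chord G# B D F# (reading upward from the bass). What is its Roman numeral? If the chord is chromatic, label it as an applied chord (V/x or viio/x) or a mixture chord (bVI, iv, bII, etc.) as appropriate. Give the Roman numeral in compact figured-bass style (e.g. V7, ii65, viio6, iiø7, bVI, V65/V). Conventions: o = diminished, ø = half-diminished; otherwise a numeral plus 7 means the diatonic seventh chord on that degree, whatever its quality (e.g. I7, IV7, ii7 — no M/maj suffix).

Stacked in thirds the chord is G#-B-D-F#: a half-diminished seventh chord on G#.
G# is the second degree of F# major. This is the half-diminished supertonic seventh, borrowed from the parallel minor.

iiø7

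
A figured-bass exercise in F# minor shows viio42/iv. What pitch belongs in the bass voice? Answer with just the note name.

G

The applied chord viio42/iv is rooted on A#: A#-C#-E-G.
The figure 42 means third inversion — the seventh is in the bass.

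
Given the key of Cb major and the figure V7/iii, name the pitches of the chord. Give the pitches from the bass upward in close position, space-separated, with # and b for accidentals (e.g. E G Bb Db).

Bb D F Ab

The slash means an applied dominant: we want the dominant of iii. In Cb major, iii is Eb minor, and its dominant is built on Bb.
Building a dominant seventh chord on Bb gives Bb-D-F-Ab.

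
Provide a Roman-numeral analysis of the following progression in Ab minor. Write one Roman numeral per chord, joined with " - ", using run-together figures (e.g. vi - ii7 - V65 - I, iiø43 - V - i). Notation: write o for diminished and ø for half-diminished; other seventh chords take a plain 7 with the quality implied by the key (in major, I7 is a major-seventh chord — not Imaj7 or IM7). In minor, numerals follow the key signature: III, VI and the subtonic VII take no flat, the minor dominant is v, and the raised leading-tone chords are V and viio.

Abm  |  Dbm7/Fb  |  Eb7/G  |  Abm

i - iv65 - V65 - i

Abm: minor triad on Ab = scale degree 1 → i.
Dbm7/Fb: minor seventh chord on Db = scale degree 4 → iv65.
Eb7/G: dominant seventh chord on Eb = scale degree 5 → V65.
Abm: minor triad on Ab = scale degree 1 → i.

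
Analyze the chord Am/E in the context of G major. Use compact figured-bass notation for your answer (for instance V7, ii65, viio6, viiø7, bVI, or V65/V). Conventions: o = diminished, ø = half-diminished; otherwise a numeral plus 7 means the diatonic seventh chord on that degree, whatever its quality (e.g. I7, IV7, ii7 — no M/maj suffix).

The pitches A-C-E form a minor triad rooted on A.
A is scale degree 2 in G major, and a minor triad on that degree is written ii.
With E in the bass the chord is in second inversion, so the figured bass is 64.

ii64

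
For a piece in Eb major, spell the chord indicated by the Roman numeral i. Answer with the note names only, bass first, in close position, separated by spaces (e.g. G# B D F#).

Scale degree 1 in Eb major is Eb; here the chord built on it is altered to a minor triad. i is the minor tonic, borrowed from the parallel minor.
So the chord is Eb-Gb-Bb.

Eb Gb Bb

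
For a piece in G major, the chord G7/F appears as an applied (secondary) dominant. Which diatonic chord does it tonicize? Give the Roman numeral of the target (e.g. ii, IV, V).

IV

The chord is a dominant seventh chord on G.
A dominant resolves down a perfect fifth: G → C. In G major, C is scale degree 4, i.e. IV.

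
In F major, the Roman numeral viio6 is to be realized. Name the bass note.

G

viio in F major has root E; the chord is E-G-Bb.
The figure 6 means first inversion — the third is in the bass.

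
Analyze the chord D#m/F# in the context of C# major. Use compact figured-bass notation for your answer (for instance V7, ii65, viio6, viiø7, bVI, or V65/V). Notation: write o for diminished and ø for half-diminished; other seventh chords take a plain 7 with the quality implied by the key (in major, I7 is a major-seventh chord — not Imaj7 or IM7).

ii6

The pitches D#-F#-A# form a minor triad rooted on D#.
In C# major, D# is the supertonic; the diatonic minor triad there is ii.
With F# in the bass the chord is in first inversion, so the figured bass is 6.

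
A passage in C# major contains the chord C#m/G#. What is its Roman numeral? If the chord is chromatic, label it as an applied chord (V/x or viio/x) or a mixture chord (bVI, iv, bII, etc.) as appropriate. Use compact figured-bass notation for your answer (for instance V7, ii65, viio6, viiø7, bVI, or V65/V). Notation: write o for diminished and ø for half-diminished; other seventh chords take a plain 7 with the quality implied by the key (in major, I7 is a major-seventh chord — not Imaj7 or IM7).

i64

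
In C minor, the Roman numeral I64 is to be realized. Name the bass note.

I in C minor has root C; the chord is C-E-G.
The figure 64 means second inversion — the fifth is in the bass.

G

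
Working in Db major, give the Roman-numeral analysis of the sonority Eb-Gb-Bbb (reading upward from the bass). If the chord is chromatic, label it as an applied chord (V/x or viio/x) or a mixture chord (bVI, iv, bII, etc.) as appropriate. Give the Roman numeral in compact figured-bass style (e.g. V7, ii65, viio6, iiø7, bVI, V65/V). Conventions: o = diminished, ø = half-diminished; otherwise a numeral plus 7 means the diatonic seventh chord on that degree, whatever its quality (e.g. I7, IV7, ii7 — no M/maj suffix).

The pitches Eb-Gb-Bbb form a diminished triad rooted on Eb.
Eb is the second degree of Db major. This is the diminished supertonic triad, borrowed from the parallel minor.

iio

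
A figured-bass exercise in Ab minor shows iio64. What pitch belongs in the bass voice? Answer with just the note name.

Fb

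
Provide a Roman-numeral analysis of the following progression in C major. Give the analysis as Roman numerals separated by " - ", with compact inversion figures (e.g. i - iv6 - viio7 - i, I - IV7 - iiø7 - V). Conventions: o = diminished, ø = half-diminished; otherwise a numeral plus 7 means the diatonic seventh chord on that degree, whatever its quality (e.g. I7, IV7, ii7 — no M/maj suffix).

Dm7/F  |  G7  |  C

ii65 - V7 - I

Dm7/F: minor seventh chord on D = scale degree 2 → ii65.
G7: root G is the dominant; dominant seventh chord there is V7.
C: root C is the tonic; major triad there is I.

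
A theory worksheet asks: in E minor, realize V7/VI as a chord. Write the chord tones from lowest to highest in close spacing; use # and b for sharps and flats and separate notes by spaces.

The slash means an applied dominant: we want the dominant of VI. In E minor, VI is C major, and its dominant is built on G.
Building a dominant seventh chord on G gives G-B-D-F.

G B D F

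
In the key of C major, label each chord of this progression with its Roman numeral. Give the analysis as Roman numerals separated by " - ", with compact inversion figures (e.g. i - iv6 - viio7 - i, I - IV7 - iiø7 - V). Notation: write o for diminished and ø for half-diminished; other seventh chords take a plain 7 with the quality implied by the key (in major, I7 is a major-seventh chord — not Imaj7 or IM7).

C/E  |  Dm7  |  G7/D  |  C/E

C/E has root C, degree 1 in C major, so I6.
Dm7: root D is the supertonic; minor seventh chord there is ii7.
G7/D: dominant seventh chord on G = scale degree 5 → V43.
C/E: major triad on C = scale degree 1 → I6.

I6 - ii7 - V43 - I6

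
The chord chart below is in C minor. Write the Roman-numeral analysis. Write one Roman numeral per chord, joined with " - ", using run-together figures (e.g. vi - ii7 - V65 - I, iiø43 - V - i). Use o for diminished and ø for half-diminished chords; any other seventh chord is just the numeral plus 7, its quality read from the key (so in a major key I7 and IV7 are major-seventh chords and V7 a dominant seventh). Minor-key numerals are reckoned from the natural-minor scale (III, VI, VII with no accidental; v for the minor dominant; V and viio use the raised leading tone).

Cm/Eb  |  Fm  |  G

i6 - iv - V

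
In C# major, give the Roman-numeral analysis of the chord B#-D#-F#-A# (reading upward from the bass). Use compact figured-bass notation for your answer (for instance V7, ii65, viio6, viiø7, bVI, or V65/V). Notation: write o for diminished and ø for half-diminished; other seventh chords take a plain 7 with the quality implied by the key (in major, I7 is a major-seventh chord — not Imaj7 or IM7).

Stacked in thirds the chord is B#-D#-F#-A#: a half-diminished seventh chord on B#.
In C# major, B# is the leading tone; the diatonic half-diminished seventh chord there is viiø7.

viiø7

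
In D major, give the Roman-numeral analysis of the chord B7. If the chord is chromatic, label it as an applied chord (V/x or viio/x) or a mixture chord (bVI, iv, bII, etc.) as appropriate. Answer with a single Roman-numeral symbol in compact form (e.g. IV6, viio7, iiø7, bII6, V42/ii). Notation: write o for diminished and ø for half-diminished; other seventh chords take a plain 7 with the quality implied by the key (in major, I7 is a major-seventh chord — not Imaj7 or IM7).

V7/ii

Stacked in thirds the chord is B-D#-F#-A: a dominant seventh chord on B.
B is not a diatonic chord root with this quality in D major, but it lies a perfect fifth above E (ii), so the chord functions as an applied dominant of ii.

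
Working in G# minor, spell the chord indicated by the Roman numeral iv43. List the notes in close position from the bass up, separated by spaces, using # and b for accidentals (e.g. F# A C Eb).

G# B C# E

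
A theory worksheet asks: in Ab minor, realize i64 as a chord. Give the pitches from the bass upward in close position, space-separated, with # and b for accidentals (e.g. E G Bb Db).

Eb Ab Cb

The numeral's case and figure indicate a minor triad. In Ab minor its root, the tonic, is Ab.
That chord is spelled Ab-Cb-Eb.
The figured bass 64 indicates second inversion, placing the fifth (Eb) in the bass: Eb-Ab-Cb.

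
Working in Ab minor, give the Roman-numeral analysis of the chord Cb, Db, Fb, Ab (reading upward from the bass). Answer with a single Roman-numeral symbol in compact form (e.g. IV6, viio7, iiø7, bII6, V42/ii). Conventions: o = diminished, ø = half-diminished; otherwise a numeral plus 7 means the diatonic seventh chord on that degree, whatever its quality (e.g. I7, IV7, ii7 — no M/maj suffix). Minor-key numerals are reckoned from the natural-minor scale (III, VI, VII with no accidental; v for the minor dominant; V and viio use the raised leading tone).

The pitches Db-Fb-Ab-Cb form a minor seventh chord rooted on Db.
In Ab minor, Db is the subdominant; the diatonic minor seventh chord there is iv7.
With Cb in the bass the chord is in third inversion, so the figured bass is 42.

iv42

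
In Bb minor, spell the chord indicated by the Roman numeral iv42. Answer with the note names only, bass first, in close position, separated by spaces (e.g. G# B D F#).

In Bb minor, the fourth degree is Eb, and the diatonic chord built there is a minor seventh chord.
That chord is spelled Eb-Gb-Bb-Db.
The figured bass 42 indicates third inversion, placing the seventh (Db) in the bass: Db-Eb-Gb-Bb.

Db Eb Gb Bb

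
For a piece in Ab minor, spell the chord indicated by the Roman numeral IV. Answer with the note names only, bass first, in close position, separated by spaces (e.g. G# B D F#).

Db F Ab

IV is the major subdominant, borrowed from the parallel major. In Ab minor that root is Db.
So the chord is Db-F-Ab.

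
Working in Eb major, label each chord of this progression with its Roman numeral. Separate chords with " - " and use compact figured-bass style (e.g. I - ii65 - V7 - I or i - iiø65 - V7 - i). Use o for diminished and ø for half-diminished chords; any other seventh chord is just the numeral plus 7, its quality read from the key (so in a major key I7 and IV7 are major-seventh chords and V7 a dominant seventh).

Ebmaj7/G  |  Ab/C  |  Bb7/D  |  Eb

Ebmaj7/G has root Eb, degree 1 in Eb major, so I65.
Ab/C: major triad on Ab = scale degree 4 → IV6.
Bb7/D has root Bb, degree 5 in Eb major, so V65.
Eb has root Eb, degree 1 in Eb major, so I.

I65 - IV6 - V65 - I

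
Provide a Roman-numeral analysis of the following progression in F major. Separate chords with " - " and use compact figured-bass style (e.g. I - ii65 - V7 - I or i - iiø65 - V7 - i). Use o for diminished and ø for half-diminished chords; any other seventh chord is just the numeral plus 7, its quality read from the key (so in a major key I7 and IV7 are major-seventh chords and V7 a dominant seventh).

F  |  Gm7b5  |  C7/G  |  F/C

F: major triad on F = scale degree 1 → I.
Gm7b5: half-diminished seventh chord on G — chromatic; iiø7 (borrowed from the parallel minor).
C7/G: root C is the dominant; dominant seventh chord there is V43.
F/C has root F, degree 1 in F major, so I64.

I - iiø7 - V43 - I64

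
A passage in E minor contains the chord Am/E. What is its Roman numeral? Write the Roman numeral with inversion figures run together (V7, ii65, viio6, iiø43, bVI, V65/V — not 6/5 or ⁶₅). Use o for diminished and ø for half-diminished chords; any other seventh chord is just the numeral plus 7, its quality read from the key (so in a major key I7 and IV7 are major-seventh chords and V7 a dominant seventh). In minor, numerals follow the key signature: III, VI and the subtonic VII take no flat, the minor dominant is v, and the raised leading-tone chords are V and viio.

iv64

The pitches A-C-E form a minor triad rooted on A.
A is scale degree 4 in E minor, and a minor triad on that degree is written iv.
With E in the bass the chord is in second inversion, so the figured bass is 64.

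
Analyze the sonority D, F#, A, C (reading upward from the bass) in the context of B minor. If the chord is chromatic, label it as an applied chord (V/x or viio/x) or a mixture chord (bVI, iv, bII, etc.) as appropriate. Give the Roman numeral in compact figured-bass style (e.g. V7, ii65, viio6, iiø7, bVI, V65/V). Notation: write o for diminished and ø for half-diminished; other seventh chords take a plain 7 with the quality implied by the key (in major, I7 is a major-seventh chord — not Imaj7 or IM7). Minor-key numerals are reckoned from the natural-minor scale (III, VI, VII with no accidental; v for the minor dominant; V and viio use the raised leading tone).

V7/VI

Stacked in thirds the chord is D-F#-A-C: a dominant seventh chord on D.
D is not a diatonic chord root with this quality in B minor, but it lies a perfect fifth above G (VI), so the chord functions as an applied dominant of VI.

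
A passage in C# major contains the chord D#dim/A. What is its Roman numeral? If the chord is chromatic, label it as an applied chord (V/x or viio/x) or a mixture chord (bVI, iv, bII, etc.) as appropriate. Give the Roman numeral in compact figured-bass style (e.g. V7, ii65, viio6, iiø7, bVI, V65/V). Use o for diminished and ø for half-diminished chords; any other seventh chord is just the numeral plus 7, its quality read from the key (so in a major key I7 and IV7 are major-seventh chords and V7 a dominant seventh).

Stacked in thirds the chord is D#-F#-A: a diminished triad on D#.
D# is the second degree of C# major. This is the diminished supertonic triad, borrowed from the parallel minor.
With A in the bass the chord is in second inversion, so the figured bass is 64.

iio64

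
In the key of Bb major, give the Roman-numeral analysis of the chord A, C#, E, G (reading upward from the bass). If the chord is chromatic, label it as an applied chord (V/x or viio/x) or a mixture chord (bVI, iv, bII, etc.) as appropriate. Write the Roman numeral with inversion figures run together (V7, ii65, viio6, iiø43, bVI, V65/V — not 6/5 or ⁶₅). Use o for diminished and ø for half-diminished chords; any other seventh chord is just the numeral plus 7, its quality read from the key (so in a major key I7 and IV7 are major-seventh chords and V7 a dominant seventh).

V7/iii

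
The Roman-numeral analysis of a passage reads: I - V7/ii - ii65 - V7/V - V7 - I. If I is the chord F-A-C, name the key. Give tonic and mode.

The anchor chord is a major triad on F, labeled I.
If F is scale degree 1 and the mode makes that degree carry a major triad, the tonic is F and the mode is major.

F major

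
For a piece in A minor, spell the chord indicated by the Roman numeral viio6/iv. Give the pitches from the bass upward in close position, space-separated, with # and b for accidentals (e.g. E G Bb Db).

The slash marks an applied leading-tone chord: viio of iv. In A minor, iv is D, so the leading tone to it is C#, a half step below.
Building a diminished triad on C# gives C#-E-G.
The figured bass 6 indicates first inversion, placing the third (E) in the bass: E-G-C#.

E G C#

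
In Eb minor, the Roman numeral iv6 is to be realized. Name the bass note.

iv in Eb minor has root Ab; the chord is Ab-Cb-Eb.
The figure 6 means first inversion — the third is in the bass.

Cb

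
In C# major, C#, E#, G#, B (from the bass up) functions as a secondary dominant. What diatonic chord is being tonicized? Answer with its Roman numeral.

The chord is a dominant seventh chord on C#.
A dominant resolves down a perfect fifth: C# → F#. In C# major, F# is scale degree 4, i.e. IV.

IV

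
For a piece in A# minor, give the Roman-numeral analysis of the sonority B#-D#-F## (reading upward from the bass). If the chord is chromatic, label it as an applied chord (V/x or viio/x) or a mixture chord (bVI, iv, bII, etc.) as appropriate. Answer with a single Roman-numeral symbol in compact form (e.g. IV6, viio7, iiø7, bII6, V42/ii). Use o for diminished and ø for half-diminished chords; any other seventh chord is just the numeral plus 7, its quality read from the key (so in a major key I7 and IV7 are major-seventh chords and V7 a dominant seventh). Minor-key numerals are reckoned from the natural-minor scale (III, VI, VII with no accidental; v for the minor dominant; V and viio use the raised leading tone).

Stacked in thirds the chord is B#-D#-F##: a minor triad on B#.
B# is the second degree of A# minor. This is the minor supertonic, borrowed from the parallel major (the Dorian ii).

ii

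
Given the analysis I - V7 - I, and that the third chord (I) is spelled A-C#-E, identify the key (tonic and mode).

A major

The anchor chord is a major triad on A, labeled I.
If A is scale degree 1 and the mode makes that degree carry a major triad, the tonic is A and the mode is major.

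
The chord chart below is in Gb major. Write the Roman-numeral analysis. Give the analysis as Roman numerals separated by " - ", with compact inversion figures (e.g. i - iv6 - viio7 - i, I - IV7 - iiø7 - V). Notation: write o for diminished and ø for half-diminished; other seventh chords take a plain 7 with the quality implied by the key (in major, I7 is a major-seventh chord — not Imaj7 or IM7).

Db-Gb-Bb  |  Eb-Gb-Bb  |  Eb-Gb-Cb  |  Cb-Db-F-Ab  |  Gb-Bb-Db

I64 - vi - IV6 - V42 - I

Db-Gb-Bb: major triad on Gb = scale degree 1 → I64.
Eb-Gb-Bb has root Eb, degree 6 in Gb major, so vi.
Eb-Gb-Cb has root Cb, degree 4 in Gb major, so IV6.
Cb-Db-F-Ab has root Db, degree 5 in Gb major, so V42.
Gb-Bb-Db: root Gb is the tonic; major triad there is I.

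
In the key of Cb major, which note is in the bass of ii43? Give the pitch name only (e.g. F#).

ii in Cb major has root Db; the chord is Db-Fb-Ab-Cb.
The figure 43 means second inversion — the fifth is in the bass.

Ab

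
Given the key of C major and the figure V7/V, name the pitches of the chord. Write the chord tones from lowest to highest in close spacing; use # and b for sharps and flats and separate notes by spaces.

V7/V is a secondary dominant — the dominant seventh of V. V in C major is G, so the applied chord's root is D, a perfect fifth above.
Building a dominant seventh chord on D gives D-F#-A-C.

D F# A C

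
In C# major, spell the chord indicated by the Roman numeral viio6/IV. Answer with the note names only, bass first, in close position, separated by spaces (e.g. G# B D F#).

G# B E#

viio6/IV is a secondary leading-tone chord. The target IV is F# in C# major; the applied chord is rooted a semitone below, on E#.
Building a diminished triad on E# gives E#-G#-B.
The figured bass 6 indicates first inversion, placing the third (G#) in the bass: G#-B-E#.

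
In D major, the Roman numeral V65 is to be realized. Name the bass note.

V in D major has root A; the chord is A-C#-E-G.
The figure 65 means first inversion — the third is in the bass.

C#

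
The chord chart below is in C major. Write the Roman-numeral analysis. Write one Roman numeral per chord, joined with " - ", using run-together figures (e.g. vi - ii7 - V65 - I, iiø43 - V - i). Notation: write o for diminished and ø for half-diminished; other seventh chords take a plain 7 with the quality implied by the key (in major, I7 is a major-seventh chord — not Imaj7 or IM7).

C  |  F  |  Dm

I - IV - ii

C: major triad on C = scale degree 1 → I.
F: major triad on F = scale degree 4 → IV.
Dm: root D is the supertonic; minor triad there is ii.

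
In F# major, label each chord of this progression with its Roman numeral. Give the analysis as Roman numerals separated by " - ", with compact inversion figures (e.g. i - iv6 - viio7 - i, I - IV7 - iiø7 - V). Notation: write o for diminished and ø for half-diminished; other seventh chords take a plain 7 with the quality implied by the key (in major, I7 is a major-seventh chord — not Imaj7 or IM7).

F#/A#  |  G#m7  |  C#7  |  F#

I6 - ii7 - V7 - I

F#/A#: root F# is the tonic; major triad there is I6.
G#m7: root G# is the supertonic; minor seventh chord there is ii7.
C#7: root C# is the dominant; dominant seventh chord there is V7.
F#: root F# is the tonic; major triad there is I.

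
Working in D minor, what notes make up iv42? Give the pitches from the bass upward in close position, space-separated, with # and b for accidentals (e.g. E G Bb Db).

F G Bb D

In D minor, the fourth degree is G, and the diatonic chord built there is a minor seventh chord.
That chord is spelled G-Bb-D-F.
The figured bass 42 indicates third inversion, placing the seventh (F) in the bass: F-G-Bb-D.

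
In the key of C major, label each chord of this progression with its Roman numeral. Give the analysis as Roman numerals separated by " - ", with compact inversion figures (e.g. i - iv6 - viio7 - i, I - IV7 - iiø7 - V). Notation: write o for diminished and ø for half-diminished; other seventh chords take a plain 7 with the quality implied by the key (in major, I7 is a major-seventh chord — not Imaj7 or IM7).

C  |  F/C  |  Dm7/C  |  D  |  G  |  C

I - IV64 - ii42 - V/V - V - I

C: root C is the tonic; major triad there is I.
F/C: root F is the subdominant; major triad there is IV64.
Dm7/C: root D is the supertonic; minor seventh chord there is ii42.
D: chromatic; D is V of V, so V/V.
G has root G, degree 5 in C major, so V.
C: root C is the tonic; major triad there is I.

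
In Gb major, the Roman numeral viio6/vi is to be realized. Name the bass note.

The applied chord viio6/vi is rooted on D: D-F-Ab.
The figure 6 means first inversion — the third is in the bass.

F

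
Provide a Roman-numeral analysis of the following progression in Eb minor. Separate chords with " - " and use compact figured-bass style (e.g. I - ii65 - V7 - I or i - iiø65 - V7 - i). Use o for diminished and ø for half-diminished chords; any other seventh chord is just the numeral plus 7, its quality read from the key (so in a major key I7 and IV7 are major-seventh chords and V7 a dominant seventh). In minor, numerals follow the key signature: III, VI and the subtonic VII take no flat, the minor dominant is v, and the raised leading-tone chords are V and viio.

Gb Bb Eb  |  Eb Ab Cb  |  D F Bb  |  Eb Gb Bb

i6 - iv64 - V6 - i

Gb-Bb-Eb has root Eb, degree 1 in Eb minor, so i6.
Eb-Ab-Cb has root Ab, degree 4 in Eb minor, so iv64.
D-F-Bb: root Bb is the dominant; major triad there is V6.
Eb-Gb-Bb has root Eb, degree 1 in Eb minor, so i.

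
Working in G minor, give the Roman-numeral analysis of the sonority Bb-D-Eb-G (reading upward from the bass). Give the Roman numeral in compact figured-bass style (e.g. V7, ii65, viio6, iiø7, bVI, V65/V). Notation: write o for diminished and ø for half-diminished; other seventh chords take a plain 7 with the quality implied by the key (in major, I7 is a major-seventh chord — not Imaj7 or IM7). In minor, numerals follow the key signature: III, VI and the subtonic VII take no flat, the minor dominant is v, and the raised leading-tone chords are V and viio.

VI43

The pitches Eb-G-Bb-D form a major seventh chord rooted on Eb.
Eb is scale degree 6 in G minor, and a major seventh chord on that degree is written VI7.
With Bb in the bass the chord is in second inversion, so the figured bass is 43.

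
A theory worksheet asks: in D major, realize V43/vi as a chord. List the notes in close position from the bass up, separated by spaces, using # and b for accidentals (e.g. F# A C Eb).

V43/vi is a secondary dominant — the dominant seventh of vi. vi in D major is B, so the applied chord's root is F#, a perfect fifth above.
Building a dominant seventh chord on F# gives F#-A#-C#-E.
The figured bass 43 indicates second inversion, placing the fifth (C#) in the bass: C#-E-F#-A#.

C# E F# A#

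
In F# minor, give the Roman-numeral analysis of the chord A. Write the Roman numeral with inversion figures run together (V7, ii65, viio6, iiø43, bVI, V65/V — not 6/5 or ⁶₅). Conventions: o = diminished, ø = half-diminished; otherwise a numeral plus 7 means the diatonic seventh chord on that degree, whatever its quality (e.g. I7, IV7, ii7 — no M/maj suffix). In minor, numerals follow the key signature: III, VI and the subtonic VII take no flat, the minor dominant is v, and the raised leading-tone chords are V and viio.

Stacked in thirds the chord is A-C#-E: a major triad on A.
A is scale degree 3 in F# minor, and a major triad on that degree is written III.

III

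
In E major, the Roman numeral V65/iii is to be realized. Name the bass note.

The applied chord V65/iii is rooted on D#: D#-F##-A#-C#.
The figure 65 means first inversion — the third is in the bass.

F##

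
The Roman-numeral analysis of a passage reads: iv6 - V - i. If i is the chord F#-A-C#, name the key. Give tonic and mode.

F# minor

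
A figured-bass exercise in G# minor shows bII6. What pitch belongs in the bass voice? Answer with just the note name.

bII in G# minor has root A; the chord is A-C#-E.
The figure 6 means first inversion — the third is in the bass.

C#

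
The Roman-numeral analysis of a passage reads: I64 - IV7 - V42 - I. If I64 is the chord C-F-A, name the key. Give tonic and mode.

F major

The anchor chord is a major triad on F, labeled I64.
If F is scale degree 1 and the mode makes that degree carry a major triad, the tonic is F and the mode is major.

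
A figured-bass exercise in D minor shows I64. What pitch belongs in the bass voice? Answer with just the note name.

A

I in D minor has root D; the chord is D-F#-A.
The figure 64 means second inversion — the fifth is in the bass.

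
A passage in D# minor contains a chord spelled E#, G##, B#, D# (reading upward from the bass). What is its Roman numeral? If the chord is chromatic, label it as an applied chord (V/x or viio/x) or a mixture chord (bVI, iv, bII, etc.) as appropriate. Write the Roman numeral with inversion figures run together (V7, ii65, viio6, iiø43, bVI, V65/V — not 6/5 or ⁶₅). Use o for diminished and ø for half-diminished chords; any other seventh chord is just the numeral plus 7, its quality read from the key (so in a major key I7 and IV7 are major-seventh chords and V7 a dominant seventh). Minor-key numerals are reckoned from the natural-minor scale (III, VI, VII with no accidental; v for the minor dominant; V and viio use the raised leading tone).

The pitches E#-G##-B#-D# form a dominant seventh chord rooted on E#.
E# is not a diatonic chord root with this quality in D# minor, but it lies a perfect fifth above A# (V), so the chord functions as an applied dominant of V.

V7/V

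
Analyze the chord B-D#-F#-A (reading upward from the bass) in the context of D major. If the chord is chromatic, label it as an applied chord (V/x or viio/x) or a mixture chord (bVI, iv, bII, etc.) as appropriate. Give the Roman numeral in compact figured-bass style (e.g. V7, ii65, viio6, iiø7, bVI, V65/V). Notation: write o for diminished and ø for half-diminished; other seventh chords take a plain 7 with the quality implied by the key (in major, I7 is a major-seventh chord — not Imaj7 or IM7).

The pitches B-D#-F#-A form a dominant seventh chord rooted on B.
B is not a diatonic chord root with this quality in D major, but it lies a perfect fifth above E (ii), so the chord functions as an applied dominant of ii.

V7/ii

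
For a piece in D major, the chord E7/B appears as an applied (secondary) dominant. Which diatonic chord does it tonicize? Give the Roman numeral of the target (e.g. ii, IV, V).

The chord is a dominant seventh chord on E.
A dominant resolves down a perfect fifth: E → A. In D major, A is scale degree 5, i.e. V.

V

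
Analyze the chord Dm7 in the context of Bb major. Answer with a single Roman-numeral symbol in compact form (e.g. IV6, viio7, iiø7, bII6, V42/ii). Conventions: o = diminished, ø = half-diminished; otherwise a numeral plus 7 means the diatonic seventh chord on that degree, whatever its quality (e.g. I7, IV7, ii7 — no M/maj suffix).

Stacked in thirds the chord is D-F-A-C: a minor seventh chord on D.
In Bb major, D is the mediant; the diatonic minor seventh chord there is iii7.

iii7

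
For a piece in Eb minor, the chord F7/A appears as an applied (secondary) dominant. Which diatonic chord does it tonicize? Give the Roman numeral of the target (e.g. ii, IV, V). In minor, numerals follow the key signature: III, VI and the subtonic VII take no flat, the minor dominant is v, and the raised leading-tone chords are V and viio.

V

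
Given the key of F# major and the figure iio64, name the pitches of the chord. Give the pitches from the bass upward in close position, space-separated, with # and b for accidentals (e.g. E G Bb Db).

Scale degree 2 in F# major is G#; here the chord built on it is altered to a diminished triad. iio64 is the diminished supertonic triad, borrowed from the parallel minor.
So the chord is G#-B-D.
With the 64 figure the chord is in second inversion; from the bass D upward in close position it reads D-G#-B.

D G# B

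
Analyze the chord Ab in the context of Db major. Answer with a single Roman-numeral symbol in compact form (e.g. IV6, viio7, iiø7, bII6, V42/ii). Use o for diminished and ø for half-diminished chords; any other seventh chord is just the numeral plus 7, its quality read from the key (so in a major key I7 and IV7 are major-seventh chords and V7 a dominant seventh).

V

The pitches Ab-C-Eb form a major triad rooted on Ab.
In Db major, Ab is the dominant; the diatonic major triad there is V.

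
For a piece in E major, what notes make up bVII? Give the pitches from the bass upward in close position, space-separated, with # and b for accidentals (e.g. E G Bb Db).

D F# A

Scale degree 7 in E major is D#; lowering it a half step gives D. bVII is a major triad on the lowered seventh degree (the subtonic), borrowed from the parallel minor.
So the chord is D-F#-A, a major triad.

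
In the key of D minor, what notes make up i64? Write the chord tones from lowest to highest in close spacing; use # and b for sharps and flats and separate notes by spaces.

A D F

In D minor, the tonic is D, and the diatonic chord built there is a minor triad.
That chord is spelled D-F-A.
With the 64 figure the chord is in second inversion; from the bass A upward in close position it reads A-D-F.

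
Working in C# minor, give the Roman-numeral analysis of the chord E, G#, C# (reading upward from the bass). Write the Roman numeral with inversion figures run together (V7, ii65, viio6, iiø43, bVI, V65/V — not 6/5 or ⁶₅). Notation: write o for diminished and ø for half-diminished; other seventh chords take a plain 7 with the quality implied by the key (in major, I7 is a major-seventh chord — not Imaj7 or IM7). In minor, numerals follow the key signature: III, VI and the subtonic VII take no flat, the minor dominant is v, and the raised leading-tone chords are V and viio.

i6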